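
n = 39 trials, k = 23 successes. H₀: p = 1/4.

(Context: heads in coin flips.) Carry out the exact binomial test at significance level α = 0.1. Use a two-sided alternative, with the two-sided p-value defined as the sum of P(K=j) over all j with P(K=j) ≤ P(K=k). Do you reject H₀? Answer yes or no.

Exact binomial: n=39, k=23, p₀=1/4=0.2500
P(X=j) = C(n,j)·p₀^j·(1−p₀)^(n−j); p = Σ P(X=j) over j with P(X=j) ≤ P(X=23)
p-value (two-sided) = 0.00001
At α=0.1: p < α → reject H₀

reject H₀: yes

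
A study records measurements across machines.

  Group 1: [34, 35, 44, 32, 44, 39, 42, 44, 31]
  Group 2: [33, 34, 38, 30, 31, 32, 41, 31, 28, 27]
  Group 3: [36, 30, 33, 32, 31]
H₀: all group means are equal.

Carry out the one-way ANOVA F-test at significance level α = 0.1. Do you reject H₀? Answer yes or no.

Group means [38.33, 32.50, 32.40], grand mean 34.667
SSB = Σnᵢ(x̄ᵢ−x̄)² = 193.633; SSW = ΣΣ(x−x̄ᵢ)² = 421.700
MSB = 193.633/2 = 96.8167; MSW = 421.700/21 = 20.0810
F = MSB/MSW = 4.8213
df = (2, 21)
p-value (upper-tail) = 0.01892
At α=0.1: p < α → reject H₀

reject H₀: yes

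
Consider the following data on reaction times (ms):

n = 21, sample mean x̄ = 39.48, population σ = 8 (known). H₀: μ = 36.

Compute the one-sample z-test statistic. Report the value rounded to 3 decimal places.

SE = σ/√n = 8/√21 = 1.7457
z = (x̄−μ₀)/SE = (39.48−36)/1.7457 = 1.9934

test statistic = 1.993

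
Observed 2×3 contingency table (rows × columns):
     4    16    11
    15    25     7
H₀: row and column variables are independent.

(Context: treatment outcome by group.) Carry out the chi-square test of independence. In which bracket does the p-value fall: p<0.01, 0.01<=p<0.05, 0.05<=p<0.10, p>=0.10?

Row totals [31, 47], col totals [19, 41, 18], n=78
χ² = (4−7.55)²/7.55 + (16−16.29)²/16.29 + (11−7.15)²/7.15 + (15−11.45)²/11.45 + (25−24.71)²/24.71 + (7−10.85)²/10.85 = 6.2123
df = 2
p-value (upper-tail) = 0.04477
→ bracket: 0.01<=p<0.05

p-value bracket: 0.01<=p<0.05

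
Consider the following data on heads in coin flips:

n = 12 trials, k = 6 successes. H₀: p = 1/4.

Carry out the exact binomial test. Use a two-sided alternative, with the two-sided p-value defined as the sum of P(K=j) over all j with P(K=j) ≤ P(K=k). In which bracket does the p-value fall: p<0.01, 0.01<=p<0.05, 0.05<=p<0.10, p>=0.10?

p-value bracket: 0.05<=p<0.10

Exact binomial: n=12, k=6, p₀=1/4=0.2500
P(X=j) = C(n,j)·p₀^j·(1−p₀)^(n−j); p = Σ P(X=j) over j with P(X=j) ≤ P(X=6)
p-value (two-sided) = 0.08608
→ bracket: 0.05<=p<0.10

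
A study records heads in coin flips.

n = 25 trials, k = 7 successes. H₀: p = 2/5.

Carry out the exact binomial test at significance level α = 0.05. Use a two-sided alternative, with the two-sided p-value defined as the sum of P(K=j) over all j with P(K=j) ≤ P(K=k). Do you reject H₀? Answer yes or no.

reject H₀: no

Exact binomial: n=25, k=7, p₀=2/5=0.4000
P(X=j) = C(n,j)·p₀^j·(1−p₀)^(n−j); p = Σ P(X=j) over j with P(X=j) ≤ P(X=7)
p-value (two-sided) = 0.30732
At α=0.05: p ≥ α → fail to reject H₀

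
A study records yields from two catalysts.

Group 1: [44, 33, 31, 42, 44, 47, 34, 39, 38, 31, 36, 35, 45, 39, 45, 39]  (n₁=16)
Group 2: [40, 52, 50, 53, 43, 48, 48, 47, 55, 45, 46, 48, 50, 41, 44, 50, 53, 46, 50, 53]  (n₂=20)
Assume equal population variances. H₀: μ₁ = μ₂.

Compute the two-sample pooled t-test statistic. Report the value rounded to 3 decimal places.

x̄₁=38.875, s₁=5.227, n₁=16
x̄₂=48.100, s₂=4.154, n₂=20
s_p² = [15·5.227² + 19·4.154²]/34 = 21.6926
SE = √(s_p²·(1/16+1/20)) = 1.5622
t = (38.875−48.100)/1.5622 = -5.9052
df = 34

test statistic = -5.905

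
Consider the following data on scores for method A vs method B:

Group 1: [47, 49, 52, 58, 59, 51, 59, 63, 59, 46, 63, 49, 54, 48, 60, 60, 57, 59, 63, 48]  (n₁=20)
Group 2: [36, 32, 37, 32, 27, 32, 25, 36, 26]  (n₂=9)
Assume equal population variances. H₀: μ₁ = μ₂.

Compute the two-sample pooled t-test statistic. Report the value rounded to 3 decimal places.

test statistic = 10.717

x̄₁=55.200, s₁=5.890, n₁=20
x̄₂=31.444, s₂=4.531, n₂=9
s_p² = [19·5.890² + 8·4.531²]/27 = 30.4971
SE = √(s_p²·(1/20+1/9)) = 2.2166
t = (55.200−31.444)/2.2166 = 10.7170
df = 27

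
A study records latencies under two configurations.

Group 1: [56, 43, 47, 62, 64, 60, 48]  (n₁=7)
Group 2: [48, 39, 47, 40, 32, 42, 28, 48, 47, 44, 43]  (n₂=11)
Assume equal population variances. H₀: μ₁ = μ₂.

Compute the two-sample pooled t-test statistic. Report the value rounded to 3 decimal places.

x̄₁=54.286, s₁=8.261, n₁=7
x̄₂=41.636, s₂=6.592, n₂=11
s_p² = [6·8.261² + 10·6.592²]/16 = 52.7484
SE = √(s_p²·(1/7+1/11)) = 3.5115
t = (54.286−41.636)/3.5115 = 3.6022
df = 16

test statistic = 3.602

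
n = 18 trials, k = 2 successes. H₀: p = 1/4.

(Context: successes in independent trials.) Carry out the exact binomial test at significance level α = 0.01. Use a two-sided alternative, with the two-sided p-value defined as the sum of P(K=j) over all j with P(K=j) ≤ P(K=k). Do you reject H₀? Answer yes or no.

reject H₀: no

Exact binomial: n=18, k=2, p₀=1/4=0.2500
P(X=j) = C(n,j)·p₀^j·(1−p₀)^(n−j); p = Σ P(X=j) over j with P(X=j) ≤ P(X=2)
p-value (two-sided) = 0.27429
At α=0.01: p ≥ α → fail to reject H₀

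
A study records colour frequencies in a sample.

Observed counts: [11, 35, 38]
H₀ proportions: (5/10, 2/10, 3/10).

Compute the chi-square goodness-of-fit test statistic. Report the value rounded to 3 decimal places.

test statistic = 49.099

n = 84; E_i = n·p_i = [42.00, 16.80, 25.20]
χ² = (11−42.00)²/42.00 + (35−16.80)²/16.80 + (38−25.20)²/25.20 = 49.0992
df = 2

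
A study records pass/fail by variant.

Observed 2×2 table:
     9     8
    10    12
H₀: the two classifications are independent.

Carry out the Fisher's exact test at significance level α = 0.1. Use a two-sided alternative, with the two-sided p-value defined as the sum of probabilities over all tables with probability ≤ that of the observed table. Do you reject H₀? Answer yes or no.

Margins: r₁=17, r₂=22, c₁=19, c₂=20, n=39
p_obs = C(17,9)·C(22,10)/C(39,19); sum pmf over tables with pmf ≤ p_obs
p-value (two-sided) = 0.75119
At α=0.1: p ≥ α → fail to reject H₀

reject H₀: no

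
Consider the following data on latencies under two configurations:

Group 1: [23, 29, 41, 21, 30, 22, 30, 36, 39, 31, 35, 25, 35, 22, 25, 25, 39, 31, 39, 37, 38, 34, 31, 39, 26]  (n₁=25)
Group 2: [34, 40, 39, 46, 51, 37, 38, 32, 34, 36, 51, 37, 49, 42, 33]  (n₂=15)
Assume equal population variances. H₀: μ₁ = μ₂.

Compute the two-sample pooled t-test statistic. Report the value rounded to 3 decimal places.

test statistic = -4.121

x̄₁=31.320, s₁=6.356, n₁=25
x̄₂=39.933, s₂=6.475, n₂=15
s_p² = [24·6.356² + 14·6.475²]/38 = 40.9572
SE = √(s_p²·(1/25+1/15)) = 2.0902
t = (31.320−39.933)/2.0902 = -4.1209
df = 38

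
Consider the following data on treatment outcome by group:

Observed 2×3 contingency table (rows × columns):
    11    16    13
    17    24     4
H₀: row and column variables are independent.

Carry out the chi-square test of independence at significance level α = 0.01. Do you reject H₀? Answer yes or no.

reject H₀: no

Row totals [40, 45], col totals [28, 40, 17], n=85
χ² = (11−13.18)²/13.18 + (16−18.82)²/18.82 + (13−8.00)²/8.00 + (17−14.82)²/14.82 + (24−21.18)²/21.18 + (4−9.00)²/9.00 = 7.3818
df = 2
p-value (upper-tail) = 0.02495
At α=0.01: p ≥ α → fail to reject H₀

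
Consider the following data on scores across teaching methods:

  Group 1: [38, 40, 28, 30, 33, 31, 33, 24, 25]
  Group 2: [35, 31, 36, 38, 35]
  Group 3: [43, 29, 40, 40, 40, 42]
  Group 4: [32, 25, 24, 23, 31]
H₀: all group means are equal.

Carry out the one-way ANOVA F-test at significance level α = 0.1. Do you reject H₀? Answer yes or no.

reject H₀: yes

Group means [31.33, 35.00, 39.00, 27.00], grand mean 33.040
SSB = Σnᵢ(x̄ᵢ−x̄)² = 440.960; SSW = ΣΣ(x−x̄ᵢ)² = 456.000
MSB = 440.960/3 = 146.9867; MSW = 456.000/21 = 21.7143
F = MSB/MSW = 6.7691
df = (3, 21)
p-value (upper-tail) = 0.00228
At α=0.1: p < α → reject H₀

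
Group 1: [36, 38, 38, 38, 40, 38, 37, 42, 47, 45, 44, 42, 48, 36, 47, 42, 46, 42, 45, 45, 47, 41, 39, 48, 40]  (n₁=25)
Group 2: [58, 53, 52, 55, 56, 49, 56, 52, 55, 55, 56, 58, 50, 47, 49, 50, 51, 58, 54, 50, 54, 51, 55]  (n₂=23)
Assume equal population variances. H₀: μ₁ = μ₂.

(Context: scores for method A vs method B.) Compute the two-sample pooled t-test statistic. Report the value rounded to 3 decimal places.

x̄₁=42.040, s₁=3.942, n₁=25
x̄₂=53.217, s₂=3.190, n₂=23
s_p² = [24·3.942² + 22·3.190²]/46 = 12.9755
SE = √(s_p²·(1/25+1/23)) = 1.0408
t = (42.040−53.217)/1.0408 = -10.7397
df = 46

test statistic = -10.740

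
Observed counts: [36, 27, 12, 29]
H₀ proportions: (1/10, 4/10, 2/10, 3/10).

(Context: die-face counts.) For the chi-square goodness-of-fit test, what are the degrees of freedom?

df = k − 1 = 4 − 1 = 3

degrees of freedom = 3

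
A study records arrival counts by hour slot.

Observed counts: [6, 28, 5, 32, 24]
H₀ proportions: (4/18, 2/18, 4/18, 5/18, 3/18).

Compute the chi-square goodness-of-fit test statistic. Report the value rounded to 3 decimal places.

test statistic = 57.346

n = 95; E_i = n·p_i = [21.11, 10.56, 21.11, 26.39, 15.83]
χ² = (6−21.11)²/21.11 + (28−10.56)²/10.56 + (5−21.11)²/21.11 + (32−26.39)²/26.39 + (24−15.83)²/15.83 = 57.3463
df = 4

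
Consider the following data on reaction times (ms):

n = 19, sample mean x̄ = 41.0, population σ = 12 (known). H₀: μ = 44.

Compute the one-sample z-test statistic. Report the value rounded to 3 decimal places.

SE = σ/√n = 12/√19 = 2.7530
z = (x̄−μ₀)/SE = (41.0−44)/2.7530 = -1.0897

test statistic = -1.090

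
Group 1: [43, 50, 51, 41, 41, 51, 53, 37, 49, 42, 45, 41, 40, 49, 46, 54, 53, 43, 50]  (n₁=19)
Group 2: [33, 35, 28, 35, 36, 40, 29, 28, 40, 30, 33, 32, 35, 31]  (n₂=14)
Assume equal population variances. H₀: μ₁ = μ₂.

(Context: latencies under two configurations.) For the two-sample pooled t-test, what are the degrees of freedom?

degrees of freedom = 31

df = n₁ + n₂ − 2 = 19 + 14 − 2 = 31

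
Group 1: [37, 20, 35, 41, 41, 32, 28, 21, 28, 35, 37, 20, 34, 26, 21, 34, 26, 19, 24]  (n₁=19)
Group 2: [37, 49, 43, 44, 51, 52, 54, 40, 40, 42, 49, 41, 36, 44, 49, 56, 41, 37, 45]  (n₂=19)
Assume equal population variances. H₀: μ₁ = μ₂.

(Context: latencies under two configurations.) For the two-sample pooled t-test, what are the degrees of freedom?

degrees of freedom = 36

df = n₁ + n₂ − 2 = 19 + 19 − 2 = 36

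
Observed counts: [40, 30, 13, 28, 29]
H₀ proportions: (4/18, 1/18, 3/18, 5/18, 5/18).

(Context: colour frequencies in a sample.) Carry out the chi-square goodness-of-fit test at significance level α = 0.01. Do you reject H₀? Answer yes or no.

n = 140; E_i = n·p_i = [31.11, 7.78, 23.33, 38.89, 38.89]
χ² = (40−31.11)²/31.11 + (30−7.78)²/7.78 + (13−23.33)²/23.33 + (28−38.89)²/38.89 + (29−38.89)²/38.89 = 76.1714
df = 4
p-value (upper-tail) = 0.00000
At α=0.01: p < α → reject H₀

reject H₀: yes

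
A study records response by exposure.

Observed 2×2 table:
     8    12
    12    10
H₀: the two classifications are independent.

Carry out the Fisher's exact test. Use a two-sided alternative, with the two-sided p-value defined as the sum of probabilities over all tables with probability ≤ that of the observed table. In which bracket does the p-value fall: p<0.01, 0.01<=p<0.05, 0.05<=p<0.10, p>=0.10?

Margins: r₁=20, r₂=22, c₁=20, c₂=22, n=42
p_obs = C(20,8)·C(22,12)/C(42,20); sum pmf over tables with pmf ≤ p_obs
p-value (two-sided) = 0.37425
→ bracket: p>=0.10

p-value bracket: p>=0.10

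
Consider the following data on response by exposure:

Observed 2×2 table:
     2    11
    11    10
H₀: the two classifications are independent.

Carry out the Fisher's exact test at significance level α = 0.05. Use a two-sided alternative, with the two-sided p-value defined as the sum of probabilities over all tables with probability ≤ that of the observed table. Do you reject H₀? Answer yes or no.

Margins: r₁=13, r₂=21, c₁=13, c₂=21, n=34
p_obs = C(13,2)·C(21,11)/C(34,13); sum pmf over tables with pmf ≤ p_obs
p-value (two-sided) = 0.06724
At α=0.05: p ≥ α → fail to reject H₀

reject H₀: no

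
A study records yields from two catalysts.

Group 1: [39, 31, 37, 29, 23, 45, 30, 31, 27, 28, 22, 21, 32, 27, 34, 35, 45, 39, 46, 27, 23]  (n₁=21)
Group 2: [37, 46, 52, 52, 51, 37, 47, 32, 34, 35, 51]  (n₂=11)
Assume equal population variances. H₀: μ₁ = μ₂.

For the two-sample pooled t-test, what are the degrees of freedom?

df = n₁ + n₂ − 2 = 21 + 11 − 2 = 30

degrees of freedom = 30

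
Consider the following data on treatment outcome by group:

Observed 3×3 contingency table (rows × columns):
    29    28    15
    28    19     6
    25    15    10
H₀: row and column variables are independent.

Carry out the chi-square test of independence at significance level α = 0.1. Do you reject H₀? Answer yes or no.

reject H₀: no

Row totals [72, 53, 50], col totals [82, 62, 31], n=175
χ² = (29−33.74)²/33.74 + (28−25.51)²/25.51 + (15−12.75)²/12.75 + (28−24.83)²/24.83 + (19−18.78)²/18.78 + (6−9.39)²/9.39 + (25−23.43)²/23.43 + (15−17.71)²/17.71 + (10−8.86)²/8.86 = 3.6019
df = 4
p-value (upper-tail) = 0.46256
At α=0.1: p ≥ α → fail to reject H₀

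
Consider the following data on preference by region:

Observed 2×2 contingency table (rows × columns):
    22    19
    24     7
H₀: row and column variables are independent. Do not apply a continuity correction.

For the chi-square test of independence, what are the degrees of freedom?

df = (r−1)(c−1) = (2−1)·(2−1) = 1

degrees of freedom = 1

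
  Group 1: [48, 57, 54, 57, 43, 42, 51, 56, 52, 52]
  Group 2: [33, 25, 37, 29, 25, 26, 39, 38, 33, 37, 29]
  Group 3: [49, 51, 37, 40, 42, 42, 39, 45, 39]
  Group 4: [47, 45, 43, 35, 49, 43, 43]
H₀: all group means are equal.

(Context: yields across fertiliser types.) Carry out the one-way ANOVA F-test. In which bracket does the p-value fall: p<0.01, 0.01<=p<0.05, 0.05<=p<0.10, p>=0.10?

Group means [51.20, 31.91, 42.67, 43.57], grand mean 41.946
SSB = Σnᵢ(x̄ᵢ−x̄)² = 1987.669; SSW = ΣΣ(x−x̄ᵢ)² = 850.223
MSB = 1987.669/3 = 662.5562; MSW = 850.223/33 = 25.7643
F = MSB/MSW = 25.7160
df = (3, 33)
p-value (upper-tail) = 0.00000
→ bracket: p<0.01

p-value bracket: p<0.01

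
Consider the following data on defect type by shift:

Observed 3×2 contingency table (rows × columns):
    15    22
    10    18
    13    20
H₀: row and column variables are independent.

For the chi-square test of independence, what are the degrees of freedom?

degrees of freedom = 2

df = (r−1)(c−1) = (3−1)·(2−1) = 2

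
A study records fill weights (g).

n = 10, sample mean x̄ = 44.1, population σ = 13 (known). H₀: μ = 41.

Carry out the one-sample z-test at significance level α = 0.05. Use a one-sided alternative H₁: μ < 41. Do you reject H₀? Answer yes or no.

SE = σ/√n = 13/√10 = 4.1110
z = (x̄−μ₀)/SE = (44.1−41)/4.1110 = 0.7541
p-value (one-sided, H₁ less) = 0.77460
At α=0.05: p ≥ α → fail to reject H₀

reject H₀: no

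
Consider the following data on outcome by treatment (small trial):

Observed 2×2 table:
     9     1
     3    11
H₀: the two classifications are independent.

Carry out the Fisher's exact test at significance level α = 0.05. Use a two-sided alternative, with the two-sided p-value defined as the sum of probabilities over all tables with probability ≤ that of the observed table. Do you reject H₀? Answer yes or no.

Margins: r₁=10, r₂=14, c₁=12, c₂=12, n=24
p_obs = C(10,9)·C(14,3)/C(24,12); sum pmf over tables with pmf ≤ p_obs
p-value (two-sided) = 0.00276
At α=0.05: p < α → reject H₀

reject H₀: yes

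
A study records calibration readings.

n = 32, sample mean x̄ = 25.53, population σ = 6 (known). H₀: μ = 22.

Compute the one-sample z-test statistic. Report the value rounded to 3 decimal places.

test statistic = 3.328

SE = σ/√n = 6/√32 = 1.0607
z = (x̄−μ₀)/SE = (25.53−22)/1.0607 = 3.3281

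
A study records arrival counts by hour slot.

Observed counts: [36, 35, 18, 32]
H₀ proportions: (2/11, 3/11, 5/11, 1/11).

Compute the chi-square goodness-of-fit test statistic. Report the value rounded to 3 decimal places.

n = 121; E_i = n·p_i = [22.00, 33.00, 55.00, 11.00]
χ² = (36−22.00)²/22.00 + (35−33.00)²/33.00 + (18−55.00)²/55.00 + (32−11.00)²/11.00 = 74.0121
df = 3

test statistic = 74.012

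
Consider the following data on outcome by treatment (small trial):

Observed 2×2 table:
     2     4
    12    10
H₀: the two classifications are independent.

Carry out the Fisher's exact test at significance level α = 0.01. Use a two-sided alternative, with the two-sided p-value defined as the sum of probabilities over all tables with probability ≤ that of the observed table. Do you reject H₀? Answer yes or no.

reject H₀: no

Margins: r₁=6, r₂=22, c₁=14, c₂=14, n=28
p_obs = C(6,2)·C(22,12)/C(28,14); sum pmf over tables with pmf ≤ p_obs
p-value (two-sided) = 0.64831
At α=0.01: p ≥ α → fail to reject H₀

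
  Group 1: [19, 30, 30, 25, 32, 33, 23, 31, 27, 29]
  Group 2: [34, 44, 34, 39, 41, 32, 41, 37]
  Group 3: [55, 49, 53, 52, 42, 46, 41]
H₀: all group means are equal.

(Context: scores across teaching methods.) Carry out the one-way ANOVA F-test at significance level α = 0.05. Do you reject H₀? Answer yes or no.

Group means [27.90, 37.75, 48.29], grand mean 36.760
SSB = Σnᵢ(x̄ᵢ−x̄)² = 1722.731; SSW = ΣΣ(x−x̄ᵢ)² = 477.829
MSB = 1722.731/2 = 861.3657; MSW = 477.829/22 = 21.7195
F = MSB/MSW = 39.6587
df = (2, 22)
p-value (upper-tail) = 0.00000
At α=0.05: p < α → reject H₀

reject H₀: yes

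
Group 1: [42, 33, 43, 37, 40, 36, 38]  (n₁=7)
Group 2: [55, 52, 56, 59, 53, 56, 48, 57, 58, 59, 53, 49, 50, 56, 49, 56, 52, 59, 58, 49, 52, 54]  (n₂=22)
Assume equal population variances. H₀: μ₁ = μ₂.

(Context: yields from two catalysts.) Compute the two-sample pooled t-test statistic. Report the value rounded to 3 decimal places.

test statistic = -10.060

x̄₁=38.429, s₁=3.505, n₁=7
x̄₂=54.091, s₂=3.611, n₂=22
s_p² = [6·3.505² + 21·3.611²]/27 = 12.8716
SE = √(s_p²·(1/7+1/22)) = 1.5569
t = (38.429−54.091)/1.5569 = -10.0601
df = 27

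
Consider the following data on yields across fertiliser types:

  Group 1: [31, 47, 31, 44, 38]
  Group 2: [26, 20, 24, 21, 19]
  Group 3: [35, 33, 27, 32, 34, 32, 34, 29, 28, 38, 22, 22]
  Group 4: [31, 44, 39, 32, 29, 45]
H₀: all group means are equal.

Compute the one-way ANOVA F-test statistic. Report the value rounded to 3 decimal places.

test statistic = 8.833

Group means [38.20, 22.00, 30.50, 36.67], grand mean 31.679
SSB = Σnᵢ(x̄ᵢ−x̄)² = 846.974; SSW = ΣΣ(x−x̄ᵢ)² = 767.133
MSB = 846.974/3 = 282.3246; MSW = 767.133/24 = 31.9639
F = MSB/MSW = 8.8326
df = (3, 24)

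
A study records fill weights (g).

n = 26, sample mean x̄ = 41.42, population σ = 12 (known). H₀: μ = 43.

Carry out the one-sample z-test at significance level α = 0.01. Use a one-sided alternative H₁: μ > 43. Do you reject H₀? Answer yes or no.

SE = σ/√n = 12/√26 = 2.3534
z = (x̄−μ₀)/SE = (41.42−43)/2.3534 = -0.6714
p-value (one-sided, H₁ greater) = 0.74901
At α=0.01: p ≥ α → fail to reject H₀

reject H₀: no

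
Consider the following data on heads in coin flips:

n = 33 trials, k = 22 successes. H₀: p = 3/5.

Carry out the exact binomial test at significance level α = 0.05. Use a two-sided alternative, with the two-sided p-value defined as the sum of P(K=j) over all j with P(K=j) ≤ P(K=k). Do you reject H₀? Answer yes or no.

reject H₀: no

Exact binomial: n=33, k=22, p₀=3/5=0.6000
P(X=j) = C(n,j)·p₀^j·(1−p₀)^(n−j); p = Σ P(X=j) over j with P(X=j) ≤ P(X=22)
p-value (two-sided) = 0.48174
At α=0.05: p ≥ α → fail to reject H₀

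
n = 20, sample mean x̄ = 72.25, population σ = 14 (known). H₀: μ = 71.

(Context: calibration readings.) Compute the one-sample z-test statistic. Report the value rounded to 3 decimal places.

test statistic = 0.399

SE = σ/√n = 14/√20 = 3.1305
z = (x̄−μ₀)/SE = (72.25−71)/3.1305 = 0.3993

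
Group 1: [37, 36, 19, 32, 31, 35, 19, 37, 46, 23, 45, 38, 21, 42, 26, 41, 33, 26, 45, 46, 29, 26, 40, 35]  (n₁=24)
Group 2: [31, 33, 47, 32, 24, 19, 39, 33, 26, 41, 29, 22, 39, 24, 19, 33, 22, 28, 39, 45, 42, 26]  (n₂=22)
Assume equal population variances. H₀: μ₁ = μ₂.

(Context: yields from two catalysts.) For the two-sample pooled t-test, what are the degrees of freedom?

degrees of freedom = 44

df = n₁ + n₂ − 2 = 24 + 22 − 2 = 44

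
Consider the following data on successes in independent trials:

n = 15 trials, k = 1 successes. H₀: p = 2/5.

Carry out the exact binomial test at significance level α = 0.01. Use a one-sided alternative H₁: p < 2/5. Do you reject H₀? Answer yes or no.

Exact binomial: n=15, k=1, p₀=2/5=0.4000
P(X≤1) from Σ C(n,i)·p₀^i·(1−p₀)^(n−i)
p-value (one-sided, H₁ less) = 0.00517
At α=0.01: p < α → reject H₀

reject H₀: yes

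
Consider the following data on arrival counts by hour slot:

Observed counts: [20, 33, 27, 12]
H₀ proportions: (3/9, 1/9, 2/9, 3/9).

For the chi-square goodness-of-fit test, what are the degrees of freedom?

degrees of freedom = 3

df = k − 1 = 4 − 1 = 3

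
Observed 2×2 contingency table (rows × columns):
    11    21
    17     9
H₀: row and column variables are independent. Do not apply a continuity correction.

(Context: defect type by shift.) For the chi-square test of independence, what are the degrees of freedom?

df = (r−1)(c−1) = (2−1)·(2−1) = 1

degrees of freedom = 1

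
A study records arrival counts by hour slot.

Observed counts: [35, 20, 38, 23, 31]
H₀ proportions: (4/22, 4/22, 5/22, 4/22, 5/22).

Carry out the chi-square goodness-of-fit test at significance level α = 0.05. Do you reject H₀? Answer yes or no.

reject H₀: no

n = 147; E_i = n·p_i = [26.73, 26.73, 33.41, 26.73, 33.41]
χ² = (35−26.73)²/26.73 + (20−26.73)²/26.73 + (38−33.41)²/33.41 + (23−26.73)²/26.73 + (31−33.41)²/33.41 = 5.5782
df = 4
p-value (upper-tail) = 0.23294
At α=0.05: p ≥ α → fail to reject H₀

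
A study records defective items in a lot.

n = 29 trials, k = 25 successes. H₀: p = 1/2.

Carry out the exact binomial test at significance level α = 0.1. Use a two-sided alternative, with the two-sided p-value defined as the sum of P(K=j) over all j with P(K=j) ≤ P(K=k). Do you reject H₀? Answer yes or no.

reject H₀: yes

Exact binomial: n=29, k=25, p₀=1/2=0.5000
P(X=j) = C(n,j)·p₀^j·(1−p₀)^(n−j); p = Σ P(X=j) over j with P(X=j) ≤ P(X=25)
p-value (two-sided) = 0.00010
At α=0.1: p < α → reject H₀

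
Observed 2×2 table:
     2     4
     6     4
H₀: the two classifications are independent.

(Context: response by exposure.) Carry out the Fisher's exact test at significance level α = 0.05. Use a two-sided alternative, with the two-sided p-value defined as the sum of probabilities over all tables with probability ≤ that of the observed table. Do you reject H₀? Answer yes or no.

Margins: r₁=6, r₂=10, c₁=8, c₂=8, n=16
p_obs = C(6,2)·C(10,6)/C(16,8); sum pmf over tables with pmf ≤ p_obs
p-value (two-sided) = 0.60839
At α=0.05: p ≥ α → fail to reject H₀

reject H₀: no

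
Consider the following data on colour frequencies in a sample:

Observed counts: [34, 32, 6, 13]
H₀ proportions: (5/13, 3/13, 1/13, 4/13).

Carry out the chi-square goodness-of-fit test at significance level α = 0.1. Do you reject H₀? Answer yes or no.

reject H₀: yes

n = 85; E_i = n·p_i = [32.69, 19.62, 6.54, 26.15]
χ² = (34−32.69)²/32.69 + (32−19.62)²/19.62 + (6−6.54)²/6.54 + (13−26.15)²/26.15 = 14.5316
df = 3
p-value (upper-tail) = 0.00226
At α=0.1: p < α → reject H₀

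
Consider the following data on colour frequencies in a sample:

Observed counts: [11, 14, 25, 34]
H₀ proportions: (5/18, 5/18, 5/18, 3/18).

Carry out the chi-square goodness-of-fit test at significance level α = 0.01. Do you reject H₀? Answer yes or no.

n = 84; E_i = n·p_i = [23.33, 23.33, 23.33, 14.00]
χ² = (11−23.33)²/23.33 + (14−23.33)²/23.33 + (25−23.33)²/23.33 + (34−14.00)²/14.00 = 38.9429
df = 3
p-value (upper-tail) = 0.00000
At α=0.01: p < α → reject H₀

reject H₀: yes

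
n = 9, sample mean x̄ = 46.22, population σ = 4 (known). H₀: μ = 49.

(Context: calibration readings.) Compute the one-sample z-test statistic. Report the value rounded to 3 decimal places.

SE = σ/√n = 4/√9 = 1.3333
z = (x̄−μ₀)/SE = (46.22−49)/1.3333 = -2.0850

test statistic = -2.085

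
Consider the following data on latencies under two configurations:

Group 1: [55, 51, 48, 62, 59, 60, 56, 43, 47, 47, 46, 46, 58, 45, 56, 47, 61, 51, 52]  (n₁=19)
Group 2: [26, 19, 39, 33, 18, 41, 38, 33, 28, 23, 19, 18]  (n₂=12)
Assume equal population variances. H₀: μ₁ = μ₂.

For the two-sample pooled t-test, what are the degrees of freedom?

degrees of freedom = 29

df = n₁ + n₂ − 2 = 19 + 12 − 2 = 29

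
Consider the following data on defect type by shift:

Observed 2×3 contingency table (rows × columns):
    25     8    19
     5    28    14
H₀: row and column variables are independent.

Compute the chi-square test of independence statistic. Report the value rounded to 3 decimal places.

Row totals [52, 47], col totals [30, 36, 33], n=99
χ² = (25−15.76)²/15.76 + (8−18.91)²/18.91 + (19−17.33)²/17.33 + (5−14.24)²/14.24 + (28−17.09)²/17.09 + (14−15.67)²/15.67 = 25.0133
df = 2

test statistic = 25.013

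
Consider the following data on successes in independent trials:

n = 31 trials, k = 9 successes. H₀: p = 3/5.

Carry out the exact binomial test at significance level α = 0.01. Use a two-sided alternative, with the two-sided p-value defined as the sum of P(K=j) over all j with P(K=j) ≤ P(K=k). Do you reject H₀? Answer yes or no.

Exact binomial: n=31, k=9, p₀=3/5=0.6000
P(X=j) = C(n,j)·p₀^j·(1−p₀)^(n−j); p = Σ P(X=j) over j with P(X=j) ≤ P(X=9)
p-value (two-sided) = 0.00068
At α=0.01: p < α → reject H₀

reject H₀: yes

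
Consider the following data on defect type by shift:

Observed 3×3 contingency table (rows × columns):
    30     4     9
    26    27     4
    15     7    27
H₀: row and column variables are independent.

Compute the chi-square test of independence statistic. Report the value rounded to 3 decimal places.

test statistic = 48.459

Row totals [43, 57, 49], col totals [71, 38, 40], n=149
χ² = (30−20.49)²/20.49 + (4−10.97)²/10.97 + (9−11.54)²/11.54 + (26−27.16)²/27.16 + (27−14.54)²/14.54 + (4−15.30)²/15.30 + (15−23.35)²/23.35 + (7−12.50)²/12.50 + (27−13.15)²/13.15 = 48.4586
df = 4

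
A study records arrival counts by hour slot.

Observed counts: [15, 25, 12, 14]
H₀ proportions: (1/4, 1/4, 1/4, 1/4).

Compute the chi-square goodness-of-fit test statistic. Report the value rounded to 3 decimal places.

test statistic = 6.121

n = 66; E_i = n·p_i = [16.50, 16.50, 16.50, 16.50]
χ² = (15−16.50)²/16.50 + (25−16.50)²/16.50 + (12−16.50)²/16.50 + (14−16.50)²/16.50 = 6.1212
df = 3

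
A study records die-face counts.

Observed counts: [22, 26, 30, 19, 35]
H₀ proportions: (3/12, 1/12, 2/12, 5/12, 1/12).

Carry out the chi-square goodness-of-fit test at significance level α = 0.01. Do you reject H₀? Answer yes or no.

reject H₀: yes

n = 132; E_i = n·p_i = [33.00, 11.00, 22.00, 55.00, 11.00]
χ² = (22−33.00)²/33.00 + (26−11.00)²/11.00 + (30−22.00)²/22.00 + (19−55.00)²/55.00 + (35−11.00)²/11.00 = 102.9576
df = 4
p-value (upper-tail) = 0.00000
At α=0.01: p < α → reject H₀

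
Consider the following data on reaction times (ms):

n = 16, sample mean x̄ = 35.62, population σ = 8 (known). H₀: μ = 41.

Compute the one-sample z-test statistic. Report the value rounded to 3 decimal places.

test statistic = -2.690

SE = σ/√n = 8/√16 = 2.0000
z = (x̄−μ₀)/SE = (35.62−41)/2.0000 = -2.6900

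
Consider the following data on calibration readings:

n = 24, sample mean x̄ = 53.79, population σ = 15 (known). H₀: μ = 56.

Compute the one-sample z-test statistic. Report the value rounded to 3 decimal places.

SE = σ/√n = 15/√24 = 3.0619
z = (x̄−μ₀)/SE = (53.79−56)/3.0619 = -0.7218

test statistic = -0.722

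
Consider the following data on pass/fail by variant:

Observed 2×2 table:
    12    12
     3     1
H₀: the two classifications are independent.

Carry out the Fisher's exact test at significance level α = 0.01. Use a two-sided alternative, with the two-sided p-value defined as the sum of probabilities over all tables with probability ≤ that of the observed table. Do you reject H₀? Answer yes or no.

Margins: r₁=24, r₂=4, c₁=15, c₂=13, n=28
p_obs = C(24,12)·C(4,3)/C(28,15); sum pmf over tables with pmf ≤ p_obs
p-value (two-sided) = 0.60000
At α=0.01: p ≥ α → fail to reject H₀

reject H₀: no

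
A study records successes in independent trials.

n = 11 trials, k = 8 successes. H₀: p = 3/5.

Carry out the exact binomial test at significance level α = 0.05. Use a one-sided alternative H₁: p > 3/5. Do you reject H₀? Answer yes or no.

Exact binomial: n=11, k=8, p₀=3/5=0.6000
P(X≥8) from Σ C(n,i)·p₀^i·(1−p₀)^(n−i)
p-value (one-sided, H₁ greater) = 0.29628
At α=0.05: p ≥ α → fail to reject H₀

reject H₀: no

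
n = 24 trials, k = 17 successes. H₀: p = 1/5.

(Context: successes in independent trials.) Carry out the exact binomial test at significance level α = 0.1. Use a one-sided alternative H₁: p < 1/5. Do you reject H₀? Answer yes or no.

Exact binomial: n=24, k=17, p₀=1/5=0.2000
P(X≤17) from Σ C(n,i)·p₀^i·(1−p₀)^(n−i)
p-value (one-sided, H₁ less) = 1.00000
At α=0.1: p ≥ α → fail to reject H₀

reject H₀: no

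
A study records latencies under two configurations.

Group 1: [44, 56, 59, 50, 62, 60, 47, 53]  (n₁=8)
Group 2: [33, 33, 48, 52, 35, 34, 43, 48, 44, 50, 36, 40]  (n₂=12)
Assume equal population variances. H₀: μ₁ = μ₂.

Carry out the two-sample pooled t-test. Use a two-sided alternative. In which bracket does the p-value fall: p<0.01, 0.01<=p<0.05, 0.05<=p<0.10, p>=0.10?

p-value bracket: p<0.01

x̄₁=53.875, s₁=6.490, n₁=8
x̄₂=41.333, s₂=7.075, n₂=12
s_p² = [7·6.490² + 11·7.075²]/18 = 46.9745
SE = √(s_p²·(1/8+1/12)) = 3.1283
t = (53.875−41.333)/3.1283 = 4.0091
df = 18
p-value (two-sided) = 0.00082
→ bracket: p<0.01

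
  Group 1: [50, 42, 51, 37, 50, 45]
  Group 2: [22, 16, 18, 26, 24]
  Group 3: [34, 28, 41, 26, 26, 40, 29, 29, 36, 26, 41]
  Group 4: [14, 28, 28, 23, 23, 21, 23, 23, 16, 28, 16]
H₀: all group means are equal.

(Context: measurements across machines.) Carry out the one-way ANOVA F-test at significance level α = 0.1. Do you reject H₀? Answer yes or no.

Group means [45.83, 21.20, 32.36, 22.09], grand mean 29.697
SSB = Σnᵢ(x̄ᵢ−x̄)² = 2637.882; SSW = ΣΣ(x−x̄ᵢ)² = 859.088
MSB = 2637.882/3 = 879.2939; MSW = 859.088/29 = 29.6237
F = MSB/MSW = 29.6821
df = (3, 29)
p-value (upper-tail) = 0.00000
At α=0.1: p < α → reject H₀

reject H₀: yes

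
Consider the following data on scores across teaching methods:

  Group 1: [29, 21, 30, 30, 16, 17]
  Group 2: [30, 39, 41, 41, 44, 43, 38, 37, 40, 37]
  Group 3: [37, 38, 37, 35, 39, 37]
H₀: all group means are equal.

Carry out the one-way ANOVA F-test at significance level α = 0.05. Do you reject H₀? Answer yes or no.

Group means [23.83, 39.00, 37.17], grand mean 34.364
SSB = Σnᵢ(x̄ᵢ−x̄)² = 927.424; SSW = ΣΣ(x−x̄ᵢ)² = 367.667
MSB = 927.424/2 = 463.7121; MSW = 367.667/19 = 19.3509
F = MSB/MSW = 23.9634
df = (2, 19)
p-value (upper-tail) = 0.00001
At α=0.05: p < α → reject H₀

reject H₀: yes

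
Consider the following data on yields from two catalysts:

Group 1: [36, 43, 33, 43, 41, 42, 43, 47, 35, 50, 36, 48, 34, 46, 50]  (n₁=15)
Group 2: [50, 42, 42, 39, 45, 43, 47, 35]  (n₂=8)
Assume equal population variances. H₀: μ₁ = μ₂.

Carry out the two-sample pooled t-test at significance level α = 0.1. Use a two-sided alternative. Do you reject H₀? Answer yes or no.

reject H₀: no

x̄₁=41.800, s₁=5.821, n₁=15
x̄₂=42.875, s₂=4.643, n₂=8
s_p² = [14·5.821² + 7·4.643²]/21 = 29.7750
SE = √(s_p²·(1/15+1/8)) = 2.3889
t = (41.800−42.875)/2.3889 = -0.4500
df = 21
p-value (two-sided) = 0.65732
At α=0.1: p ≥ α → fail to reject H₀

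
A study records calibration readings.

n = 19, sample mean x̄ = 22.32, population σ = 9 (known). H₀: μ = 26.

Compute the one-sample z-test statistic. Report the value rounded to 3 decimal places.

SE = σ/√n = 9/√19 = 2.0647
z = (x̄−μ₀)/SE = (22.32−26)/2.0647 = -1.7823

test statistic = -1.782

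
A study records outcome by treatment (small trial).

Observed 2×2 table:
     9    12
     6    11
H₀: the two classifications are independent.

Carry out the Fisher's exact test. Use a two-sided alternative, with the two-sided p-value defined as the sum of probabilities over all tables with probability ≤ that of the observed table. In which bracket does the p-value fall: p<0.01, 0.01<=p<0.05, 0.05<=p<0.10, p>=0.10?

p-value bracket: p>=0.10

Margins: r₁=21, r₂=17, c₁=15, c₂=23, n=38
p_obs = C(21,9)·C(17,6)/C(38,15); sum pmf over tables with pmf ≤ p_obs
p-value (two-sided) = 0.74421
→ bracket: p>=0.10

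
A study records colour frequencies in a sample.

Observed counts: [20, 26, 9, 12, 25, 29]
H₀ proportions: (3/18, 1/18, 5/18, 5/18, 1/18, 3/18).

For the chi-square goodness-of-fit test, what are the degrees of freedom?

df = k − 1 = 6 − 1 = 5

degrees of freedom = 5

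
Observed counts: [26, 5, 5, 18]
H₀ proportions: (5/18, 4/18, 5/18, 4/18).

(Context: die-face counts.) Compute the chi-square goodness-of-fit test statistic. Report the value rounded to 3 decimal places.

n = 54; E_i = n·p_i = [15.00, 12.00, 15.00, 12.00]
χ² = (26−15.00)²/15.00 + (5−12.00)²/12.00 + (5−15.00)²/15.00 + (18−12.00)²/12.00 = 21.8167
df = 3

test statistic = 21.817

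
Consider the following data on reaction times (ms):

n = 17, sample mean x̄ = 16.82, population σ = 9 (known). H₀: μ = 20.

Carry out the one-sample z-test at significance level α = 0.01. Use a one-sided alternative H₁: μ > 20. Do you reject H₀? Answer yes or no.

reject H₀: no

SE = σ/√n = 9/√17 = 2.1828
z = (x̄−μ₀)/SE = (16.82−20)/2.1828 = -1.4568
p-value (one-sided, H₁ greater) = 0.92742
At α=0.01: p ≥ α → fail to reject H₀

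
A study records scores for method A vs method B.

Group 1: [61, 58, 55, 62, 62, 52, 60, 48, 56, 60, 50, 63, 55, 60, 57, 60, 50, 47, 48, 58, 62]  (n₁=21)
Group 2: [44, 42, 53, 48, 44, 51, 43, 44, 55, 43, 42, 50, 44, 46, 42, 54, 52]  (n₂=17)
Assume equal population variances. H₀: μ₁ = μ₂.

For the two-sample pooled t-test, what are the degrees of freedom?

df = n₁ + n₂ − 2 = 21 + 17 − 2 = 36

degrees of freedom = 36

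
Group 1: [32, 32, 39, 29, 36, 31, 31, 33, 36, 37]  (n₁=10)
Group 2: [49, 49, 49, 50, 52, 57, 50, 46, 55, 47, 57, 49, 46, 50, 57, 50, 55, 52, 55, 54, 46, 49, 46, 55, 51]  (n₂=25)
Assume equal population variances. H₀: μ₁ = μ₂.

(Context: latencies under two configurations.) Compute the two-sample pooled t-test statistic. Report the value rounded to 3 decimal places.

x̄₁=33.600, s₁=3.204, n₁=10
x̄₂=51.040, s₂=3.668, n₂=25
s_p² = [9·3.204² + 24·3.668²]/33 = 12.5867
SE = √(s_p²·(1/10+1/25)) = 1.3275
t = (33.600−51.040)/1.3275 = -13.1379
df = 33

test statistic = -13.138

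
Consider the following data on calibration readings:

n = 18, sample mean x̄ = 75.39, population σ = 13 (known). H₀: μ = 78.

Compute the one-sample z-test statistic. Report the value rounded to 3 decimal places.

SE = σ/√n = 13/√18 = 3.0641
z = (x̄−μ₀)/SE = (75.39−78)/3.0641 = -0.8518

test statistic = -0.852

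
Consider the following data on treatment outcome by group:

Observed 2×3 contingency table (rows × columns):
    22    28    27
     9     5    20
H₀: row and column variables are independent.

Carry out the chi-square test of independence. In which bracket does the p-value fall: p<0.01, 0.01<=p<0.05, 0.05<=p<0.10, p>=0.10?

Row totals [77, 34], col totals [31, 33, 47], n=111
χ² = (22−21.50)²/21.50 + (28−22.89)²/22.89 + (27−32.60)²/32.60 + (9−9.50)²/9.50 + (5−10.11)²/10.11 + (20−14.40)²/14.40 = 6.9027
df = 2
p-value (upper-tail) = 0.03170
→ bracket: 0.01<=p<0.05

p-value bracket: 0.01<=p<0.05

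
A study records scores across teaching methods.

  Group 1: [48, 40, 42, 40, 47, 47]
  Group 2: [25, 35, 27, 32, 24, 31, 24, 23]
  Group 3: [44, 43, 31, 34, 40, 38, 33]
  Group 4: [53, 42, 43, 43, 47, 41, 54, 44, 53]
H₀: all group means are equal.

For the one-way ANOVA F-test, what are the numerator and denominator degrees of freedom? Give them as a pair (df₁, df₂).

degrees of freedom = [3, 26]

k = 4 groups, N = 30 total
df = (k−1, N−k) = (4−1, 30−4) = (3, 26)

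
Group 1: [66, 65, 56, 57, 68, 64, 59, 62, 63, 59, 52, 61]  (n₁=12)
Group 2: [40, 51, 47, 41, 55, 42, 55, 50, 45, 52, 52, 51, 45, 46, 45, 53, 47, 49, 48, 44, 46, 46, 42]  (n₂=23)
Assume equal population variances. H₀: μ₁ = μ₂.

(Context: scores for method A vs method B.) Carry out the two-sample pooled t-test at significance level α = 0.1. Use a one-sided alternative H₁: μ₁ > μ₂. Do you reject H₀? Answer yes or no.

x̄₁=61.000, s₁=4.612, n₁=12
x̄₂=47.478, s₂=4.337, n₂=23
s_p² = [11·4.612² + 22·4.337²]/33 = 19.6285
SE = √(s_p²·(1/12+1/23)) = 1.5777
t = (61.000−47.478)/1.5777 = 8.5706
df = 33
p-value (one-sided, H₁ greater) = 0.00000
At α=0.1: p < α → reject H₀

reject H₀: yes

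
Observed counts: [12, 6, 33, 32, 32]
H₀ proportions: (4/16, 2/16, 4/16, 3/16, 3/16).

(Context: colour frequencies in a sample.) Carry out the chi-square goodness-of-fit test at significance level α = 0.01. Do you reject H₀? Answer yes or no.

n = 115; E_i = n·p_i = [28.75, 14.38, 28.75, 21.56, 21.56]
χ² = (12−28.75)²/28.75 + (6−14.38)²/14.38 + (33−28.75)²/28.75 + (32−21.56)²/21.56 + (32−21.56)²/21.56 = 25.3710
df = 4
p-value (upper-tail) = 0.00004
At α=0.01: p < α → reject H₀

reject H₀: yes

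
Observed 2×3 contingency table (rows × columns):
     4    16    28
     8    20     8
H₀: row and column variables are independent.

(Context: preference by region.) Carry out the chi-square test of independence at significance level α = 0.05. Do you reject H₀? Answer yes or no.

reject H₀: yes

Row totals [48, 36], col totals [12, 36, 36], n=84
χ² = (4−6.86)²/6.86 + (16−20.57)²/20.57 + (28−20.57)²/20.57 + (8−5.14)²/5.14 + (20−15.43)²/15.43 + (8−15.43)²/15.43 = 11.4074
df = 2
p-value (upper-tail) = 0.00333
At α=0.05: p < α → reject H₀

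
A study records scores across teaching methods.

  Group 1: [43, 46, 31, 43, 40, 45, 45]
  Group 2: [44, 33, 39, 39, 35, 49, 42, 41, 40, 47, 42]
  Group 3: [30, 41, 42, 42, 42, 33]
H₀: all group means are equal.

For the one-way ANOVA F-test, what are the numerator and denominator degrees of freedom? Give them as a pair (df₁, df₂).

degrees of freedom = [2, 21]

k = 3 groups, N = 24 total
df = (k−1, N−k) = (3−1, 24−3) = (2, 21)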